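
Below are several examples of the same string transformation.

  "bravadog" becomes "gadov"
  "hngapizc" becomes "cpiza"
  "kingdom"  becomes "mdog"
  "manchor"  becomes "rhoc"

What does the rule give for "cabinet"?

The pattern: delete the first 3 characters, then swap the first and last characters.
Working it through for "cabinet": intermediate "inet", final "tnei".

tnei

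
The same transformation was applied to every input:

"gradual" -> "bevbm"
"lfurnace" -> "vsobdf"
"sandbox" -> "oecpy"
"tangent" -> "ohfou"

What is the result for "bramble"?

bncmf

What's happening: delete the first 2 characters, then shift every letter 1 place forward in the alphabet (wrapping around).
"bramble" → "bncmf".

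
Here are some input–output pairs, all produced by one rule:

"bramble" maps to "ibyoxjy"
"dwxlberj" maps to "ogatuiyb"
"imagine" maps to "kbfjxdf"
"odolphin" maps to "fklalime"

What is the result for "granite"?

qbdoxkf

Looking at the pairs, the operation is to shift every letter 3 places backward in the alphabet (wrapping around), then move the last 2 characters to the front (rotate right by 2).
Working it through for "granite": intermediate "doxkfqb", final "qbdoxkf".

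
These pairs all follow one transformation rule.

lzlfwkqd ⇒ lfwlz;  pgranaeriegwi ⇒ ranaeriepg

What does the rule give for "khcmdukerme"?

cmdukekh

The transformation: delete the last 3 characters, then move the first 2 characters to the end (rotate left by 2).
Working it through for "khcmdukerme": intermediate "khcmduke", final "cmdukekh".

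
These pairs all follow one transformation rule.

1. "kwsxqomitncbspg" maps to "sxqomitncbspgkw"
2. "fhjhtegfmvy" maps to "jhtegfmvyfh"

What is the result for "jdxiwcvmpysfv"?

xiwcvmpysfvjd

What's happening: move the first 2 characters to the end (rotate left by 2).
For "jdxiwcvmpysfv" the result is "xiwcvmpysfvjd".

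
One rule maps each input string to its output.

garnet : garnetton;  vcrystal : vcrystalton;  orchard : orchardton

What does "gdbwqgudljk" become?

gdbwqgudljkton

The rule is to append "ton".
Applying that to "gdbwqgudljk" gives "gdbwqgudljkton".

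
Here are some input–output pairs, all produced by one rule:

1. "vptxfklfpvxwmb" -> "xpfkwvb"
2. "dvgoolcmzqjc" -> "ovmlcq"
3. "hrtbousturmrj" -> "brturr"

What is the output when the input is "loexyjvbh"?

What's happening: keep every other character starting from the second (positions 2nd, 4th, 6th, ...), then swap each adjacent pair of characters (1↔2, 3↔4, ...).
"loexyjvbh" → "oxjb" → "xobj".

xobj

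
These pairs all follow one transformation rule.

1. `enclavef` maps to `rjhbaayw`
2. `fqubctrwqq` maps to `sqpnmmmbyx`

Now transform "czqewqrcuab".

The pattern: sort the characters into reverse alphabetical order, then shift every letter 4 places backward in the alphabet (wrapping around).
Starting from "czqewqrcuab": after the first operation, "zwurqqeccba"; after the second, "vsqnmmayyxw".
(Check on "enclavef": → "vnlfeeca" → "rjhbaayw" ✓)

vsqnmmayyxw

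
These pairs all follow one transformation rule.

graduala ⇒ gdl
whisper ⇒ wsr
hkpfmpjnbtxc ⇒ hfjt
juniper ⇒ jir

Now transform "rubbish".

The transformation: keep one character in every 3, starting at position 1 (positions 1st, 4th, 7th, ...).
For "rubbish" the result is "rbh".

rbh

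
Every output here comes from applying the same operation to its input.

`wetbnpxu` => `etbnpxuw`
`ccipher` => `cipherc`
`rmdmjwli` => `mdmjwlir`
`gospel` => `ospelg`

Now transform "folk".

The pattern: move the first character to the end.
Applying that to "folk" gives "olkf".

olkf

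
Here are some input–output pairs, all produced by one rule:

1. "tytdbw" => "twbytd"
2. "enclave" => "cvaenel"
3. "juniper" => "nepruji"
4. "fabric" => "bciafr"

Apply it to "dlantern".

aetnrldn

The transformation: swap each adjacent pair of characters (1↔2, 3↔4, ...), then move the first 3 characters to the end (rotate left by 3).
"dlantern" → "ldnaetnr" → "aetnrldn".
(Check on "fabric": → "afrbci" → "bciafr" ✓)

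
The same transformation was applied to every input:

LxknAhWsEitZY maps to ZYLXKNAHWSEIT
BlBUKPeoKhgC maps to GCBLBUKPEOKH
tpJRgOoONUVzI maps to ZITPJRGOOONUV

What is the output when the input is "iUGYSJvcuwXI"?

XIIUGYSJVCUW

The transformation: move the last 2 characters to the front (rotate right by 2), then convert every letter to uppercase.
"iUGYSJvcuwXI" → "XIiUGYSJvcuw" → "XIIUGYSJVCUW".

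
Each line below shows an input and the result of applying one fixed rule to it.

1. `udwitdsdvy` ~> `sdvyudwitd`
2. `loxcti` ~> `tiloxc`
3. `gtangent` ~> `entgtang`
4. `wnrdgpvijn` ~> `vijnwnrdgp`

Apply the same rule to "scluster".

The rule is to move the first character to the end, then swap the front and back halves of the string.
For "scluster", step one produces "clusters"; step two turns that into "tersclus".

tersclus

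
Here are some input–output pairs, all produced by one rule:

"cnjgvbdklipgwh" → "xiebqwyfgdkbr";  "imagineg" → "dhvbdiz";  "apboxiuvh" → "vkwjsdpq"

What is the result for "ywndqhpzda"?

In each case the input is transformed by: delete the last character, then shift every letter 5 places backward in the alphabet (wrapping around).
Starting from "ywndqhpzda": after the first operation, "ywndqhpzd"; after the second, "triylckuy".

triylckuy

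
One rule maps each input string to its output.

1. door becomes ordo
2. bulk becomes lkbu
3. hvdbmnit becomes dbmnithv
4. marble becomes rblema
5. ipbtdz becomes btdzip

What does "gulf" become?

Each output is the input with this applied: move the first 2 characters to the end (rotate left by 2).
Doing the same to "gulf": "lfgu".

lfgu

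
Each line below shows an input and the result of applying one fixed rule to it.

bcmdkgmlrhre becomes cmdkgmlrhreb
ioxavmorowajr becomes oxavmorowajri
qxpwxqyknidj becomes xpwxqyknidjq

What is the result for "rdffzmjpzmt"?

dffzmjpzmtr

What's happening: move the first character to the end.
"rdffzmjpzmt" → "dffzmjpzmtr".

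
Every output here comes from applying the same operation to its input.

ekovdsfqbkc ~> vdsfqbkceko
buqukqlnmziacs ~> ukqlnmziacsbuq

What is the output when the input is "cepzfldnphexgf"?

In each case the input is transformed by: move the first 3 characters to the end (rotate left by 3).
Applying that to "cepzfldnphexgf" gives "zfldnphexgfcep".

zfldnphexgfcep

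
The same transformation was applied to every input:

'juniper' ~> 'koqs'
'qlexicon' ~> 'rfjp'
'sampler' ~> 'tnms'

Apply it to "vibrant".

wcbu

Each output is the input with this applied: shift every letter 1 place forward in the alphabet (wrapping around), then keep every other character starting from the first (positions 1st, 3rd, 5th, ...).
Working it through for "vibrant": intermediate "wjcsbou", final "wcbu".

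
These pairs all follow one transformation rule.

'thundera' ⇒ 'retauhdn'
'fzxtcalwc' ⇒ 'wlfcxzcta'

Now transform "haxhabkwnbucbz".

In each case the input is transformed by: move the last 3 characters to the front (rotate right by 3), then swap each adjacent pair of characters (1↔2, 3↔4, ...).
Applying both steps to "haxhabkwnbucbz": "cbzhaxhabkwnbu", then "bchzxaahkbnwub".

bchzxaahkbnwub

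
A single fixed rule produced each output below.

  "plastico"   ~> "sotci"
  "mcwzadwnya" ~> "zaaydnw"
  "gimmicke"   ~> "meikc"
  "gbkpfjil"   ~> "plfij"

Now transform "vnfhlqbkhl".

hllhqkb

Rule — delete the first 3 characters, then take characters alternately from the front and the back (1st, last, 2nd, 2nd-last, ...).
For "vnfhlqbkhl", step one produces "hlqbkhl"; step two turns that into "hllhqkb".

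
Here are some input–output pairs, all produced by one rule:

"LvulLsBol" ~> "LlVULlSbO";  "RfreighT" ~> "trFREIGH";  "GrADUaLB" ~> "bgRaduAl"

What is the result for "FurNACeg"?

GfURnacE

What's happening: flip the case of every letter, then move the last character to the front.
Applying that to "FurNACeg" gives "GfURnacE".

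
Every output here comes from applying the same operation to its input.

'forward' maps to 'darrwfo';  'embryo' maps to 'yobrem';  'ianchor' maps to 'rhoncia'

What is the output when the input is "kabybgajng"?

The transformation: swap each adjacent pair of characters (1↔2, 3↔4, ...), then reverse the string.
On "kabybgajng" that produces "ngajbgbyka".

ngajbgbyka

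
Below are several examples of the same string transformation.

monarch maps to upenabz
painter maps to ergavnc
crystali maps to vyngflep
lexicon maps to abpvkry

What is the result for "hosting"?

The rule is to shift every letter 13 places forward in the alphabet (wrapping around) — i.e. ROT13, then reverse the string.
Working it through for "hosting": intermediate "ubfgvat", final "tavgfbu".

tavgfbu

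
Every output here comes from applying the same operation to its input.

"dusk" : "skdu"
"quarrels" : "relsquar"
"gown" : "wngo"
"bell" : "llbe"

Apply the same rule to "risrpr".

In each case the input is transformed by: swap the front and back halves of the string.
Doing the same to "risrpr": "rprris".

rprris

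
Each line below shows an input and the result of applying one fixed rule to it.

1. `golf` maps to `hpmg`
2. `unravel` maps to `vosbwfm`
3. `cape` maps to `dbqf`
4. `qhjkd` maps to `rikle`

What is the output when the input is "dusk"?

evtl

Rule — shift every letter 1 place forward in the alphabet (wrapping around).
On "dusk" that produces "evtl".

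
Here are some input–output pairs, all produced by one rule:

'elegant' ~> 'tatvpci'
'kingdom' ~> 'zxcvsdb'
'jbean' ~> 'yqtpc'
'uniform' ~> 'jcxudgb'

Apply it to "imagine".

The pattern: shift every letter 11 places backward in the alphabet (wrapping around).
For "imagine" the result is "xbpvxct".

xbpvxct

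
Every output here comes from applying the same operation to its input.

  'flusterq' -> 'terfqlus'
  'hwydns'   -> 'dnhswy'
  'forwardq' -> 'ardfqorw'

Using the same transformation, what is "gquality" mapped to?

litgyqua

Rule — swap the first and last characters, then swap the front and back halves of the string.
Applying both steps to "gquality": "yqualitg", then "litgyqua".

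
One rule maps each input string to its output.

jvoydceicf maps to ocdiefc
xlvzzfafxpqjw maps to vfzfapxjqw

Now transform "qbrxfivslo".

Looking at the pairs, the operation is to swap each adjacent pair of characters (1↔2, 3↔4, ...), then delete the first 3 characters.
"qbrxfivslo" → "bqxrifsvol" → "rifsvol".
(Check on "xlvzzfafxpqjw": → "lxzvfzfapxjqw" → "vfzfapxjqw" ✓)

rifsvol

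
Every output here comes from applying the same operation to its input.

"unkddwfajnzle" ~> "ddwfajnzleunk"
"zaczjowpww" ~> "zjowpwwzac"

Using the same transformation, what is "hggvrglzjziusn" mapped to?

The pattern: move the first 3 characters to the end (rotate left by 3).
On "hggvrglzjziusn" that produces "vrglzjziusnhgg".

vrglzjziusnhgg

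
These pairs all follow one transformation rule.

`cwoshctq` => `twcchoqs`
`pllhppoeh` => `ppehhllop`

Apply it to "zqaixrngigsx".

Looking at the pairs, the operation is to sort the characters into alphabetical order, then move the last 2 characters to the front (rotate right by 2).
On "zqaixrngigsx": the first step gives "aggiinqrsxxz", and the second then gives "xzaggiinqrsx".

xzaggiinqrsx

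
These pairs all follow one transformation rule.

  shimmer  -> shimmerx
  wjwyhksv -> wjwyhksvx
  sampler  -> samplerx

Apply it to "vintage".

vintagex

The transformation: append "x".
Applying that to "vintage" gives "vintagex".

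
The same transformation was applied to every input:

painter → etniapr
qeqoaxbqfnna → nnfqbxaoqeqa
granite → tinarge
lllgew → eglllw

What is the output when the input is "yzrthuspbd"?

Rule — reverse the string, then move the first character to the end.
Applying both steps to "yzrthuspbd": "dbpsuhtrzy", then "bpsuhtrzyd".

bpsuhtrzyd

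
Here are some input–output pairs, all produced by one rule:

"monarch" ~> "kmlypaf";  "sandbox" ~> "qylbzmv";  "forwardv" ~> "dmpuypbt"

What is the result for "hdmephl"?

Each output is the input with this applied: shift every letter 2 places backward in the alphabet (wrapping around).
"hdmephl" → "fbkcnfj".

fbkcnfj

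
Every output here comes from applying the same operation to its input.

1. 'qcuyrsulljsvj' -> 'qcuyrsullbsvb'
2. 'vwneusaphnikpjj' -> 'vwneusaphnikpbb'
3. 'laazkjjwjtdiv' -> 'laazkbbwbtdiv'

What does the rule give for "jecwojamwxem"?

In each case the input is transformed by: replace every "j" with "b".
For "jecwojamwxem" the result is "becwobamwxem".

becwobamwxem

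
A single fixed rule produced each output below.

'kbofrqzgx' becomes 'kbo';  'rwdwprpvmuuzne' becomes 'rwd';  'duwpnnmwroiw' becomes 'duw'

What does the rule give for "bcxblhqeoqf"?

Looking at the pairs, the operation is to keep only the first 3 characters.
So "bcxblhqeoqf" becomes "bcx".

bcx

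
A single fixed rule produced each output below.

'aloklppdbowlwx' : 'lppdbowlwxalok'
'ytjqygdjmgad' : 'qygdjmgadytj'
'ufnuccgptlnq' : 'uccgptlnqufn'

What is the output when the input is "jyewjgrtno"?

The rule is to swap the front and back halves of the string, then move the last 3 characters to the front (rotate right by 3).
Applying both steps to "jyewjgrtno": "grtnojyewj", then "ewjgrtnojy".

ewjgrtnojy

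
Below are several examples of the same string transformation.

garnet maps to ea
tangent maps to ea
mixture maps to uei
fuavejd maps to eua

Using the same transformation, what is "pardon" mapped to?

Looking at the pairs, the operation is to move the first 3 characters to the end (rotate left by 3), then keep only the vowels.
On "pardon": the first step gives "donpar", and the second then gives "oa".

oa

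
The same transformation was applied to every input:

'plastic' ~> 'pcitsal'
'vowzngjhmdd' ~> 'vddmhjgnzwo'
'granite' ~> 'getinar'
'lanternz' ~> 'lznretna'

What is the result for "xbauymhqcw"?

Looking at the pairs, the operation is to reverse the string, then move the last character to the front.
"xbauymhqcw" → "wcqhmyuabx" → "xwcqhmyuab".

xwcqhmyuab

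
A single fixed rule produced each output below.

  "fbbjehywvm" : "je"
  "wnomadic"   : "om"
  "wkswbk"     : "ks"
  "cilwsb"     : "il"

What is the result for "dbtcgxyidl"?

cg

The rule is to swap the front and back halves of the string, then keep only the last 2 characters.
"dbtcgxyidl" → "xyidldbtcg" → "cg".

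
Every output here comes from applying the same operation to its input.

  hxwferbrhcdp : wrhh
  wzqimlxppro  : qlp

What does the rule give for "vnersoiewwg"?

The pattern: swap the first and last characters, then keep one character in every 3, starting at position 3 (positions 3rd, 6th, 9th, ...).
For "vnersoiewwg" the result is "eow".

eow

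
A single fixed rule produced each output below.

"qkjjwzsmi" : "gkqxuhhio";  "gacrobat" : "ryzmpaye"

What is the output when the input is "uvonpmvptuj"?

hsrntknlmts

Looking at the pairs, the operation is to shift every letter 2 places backward in the alphabet (wrapping around), then reverse the string.
For "uvonpmvptuj", step one produces "stmlnktnrsh"; step two turns that into "hsrntknlmts".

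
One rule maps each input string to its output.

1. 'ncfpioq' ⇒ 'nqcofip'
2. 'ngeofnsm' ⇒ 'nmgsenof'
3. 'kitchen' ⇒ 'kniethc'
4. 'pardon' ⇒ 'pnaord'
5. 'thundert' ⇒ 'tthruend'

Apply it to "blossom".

In each case the input is transformed by: take characters alternately from the front and the back (1st, last, 2nd, 2nd-last, ...).
"blossom" → "bmlooss".

bmlooss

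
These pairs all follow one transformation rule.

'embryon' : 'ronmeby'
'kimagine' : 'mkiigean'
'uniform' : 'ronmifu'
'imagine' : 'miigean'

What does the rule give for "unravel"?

urnleav

The pattern: sort the characters into reverse alphabetical order, then move the first character to the end.
Starting from "unravel": after the first operation, "vurnlea"; after the second, "urnleav".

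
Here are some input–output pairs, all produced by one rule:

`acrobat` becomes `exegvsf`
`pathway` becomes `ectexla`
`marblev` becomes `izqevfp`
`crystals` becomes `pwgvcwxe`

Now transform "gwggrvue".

The rule is to move the last 2 characters to the front (rotate right by 2), then shift every letter 4 places forward in the alphabet (wrapping around).
Doing the same to "gwggrvue": "yikakkvz".

yikakkvz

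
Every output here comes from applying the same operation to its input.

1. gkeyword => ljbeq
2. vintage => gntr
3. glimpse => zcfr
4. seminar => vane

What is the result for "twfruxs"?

ehkf

The rule is to delete the first 3 characters, then shift every letter 13 places forward in the alphabet (wrapping around) — i.e. ROT13.
"twfruxs" → "ruxs" → "ehkf".
(Check on "seminar": → "inar" → "vane" ✓)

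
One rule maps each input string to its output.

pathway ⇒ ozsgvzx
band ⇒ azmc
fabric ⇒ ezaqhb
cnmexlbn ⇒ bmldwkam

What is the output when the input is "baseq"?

Looking at the pairs, the operation is to shift every letter 1 place backward in the alphabet (wrapping around).
So "baseq" becomes "azrdp".

azrdp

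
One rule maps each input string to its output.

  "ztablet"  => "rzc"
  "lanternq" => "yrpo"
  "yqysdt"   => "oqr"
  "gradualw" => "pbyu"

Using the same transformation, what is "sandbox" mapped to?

ybm

The rule is to keep every other character starting from the second (positions 2nd, 4th, 6th, ...), then shift every letter 2 places backward in the alphabet (wrapping around).
Starting from "sandbox": after the first operation, "ado"; after the second, "ybm".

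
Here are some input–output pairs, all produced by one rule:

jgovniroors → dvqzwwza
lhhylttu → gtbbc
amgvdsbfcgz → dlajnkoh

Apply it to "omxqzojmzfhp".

Looking at the pairs, the operation is to delete the first 3 characters, then shift every letter 8 places forward in the alphabet (wrapping around).
On "omxqzojmzfhp": the first step gives "qzojmzfhp", and the second then gives "yhwruhnpx".

yhwruhnpx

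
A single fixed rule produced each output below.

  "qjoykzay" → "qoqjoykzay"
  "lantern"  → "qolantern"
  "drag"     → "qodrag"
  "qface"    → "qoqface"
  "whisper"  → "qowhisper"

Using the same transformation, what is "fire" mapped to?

qofire

The pattern: prepend "qo".
Applying that to "fire" gives "qofire".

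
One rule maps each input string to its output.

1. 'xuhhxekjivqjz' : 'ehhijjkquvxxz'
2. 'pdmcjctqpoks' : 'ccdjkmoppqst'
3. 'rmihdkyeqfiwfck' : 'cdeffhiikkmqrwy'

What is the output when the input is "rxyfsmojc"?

cfjmorsxy

Looking at the pairs, the operation is to sort the characters into alphabetical order.
For "rxyfsmojc" the result is "cfjmorsxy".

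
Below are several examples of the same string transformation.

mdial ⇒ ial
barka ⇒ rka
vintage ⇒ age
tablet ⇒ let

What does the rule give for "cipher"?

her

The rule is to keep only the last 3 characters.
On "cipher" that produces "her".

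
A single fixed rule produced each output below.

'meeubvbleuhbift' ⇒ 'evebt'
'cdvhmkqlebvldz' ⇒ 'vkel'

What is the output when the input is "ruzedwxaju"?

What's happening: keep one character in every 3, starting at position 3 (positions 3rd, 6th, 9th, ...).
For "ruzedwxaju" the result is "zwj".

zwj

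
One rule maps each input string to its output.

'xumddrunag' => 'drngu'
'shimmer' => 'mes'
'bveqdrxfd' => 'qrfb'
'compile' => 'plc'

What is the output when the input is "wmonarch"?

Rule — move the first 2 characters to the end (rotate left by 2), then keep every other character starting from the second (positions 2nd, 4th, 6th, ...).
Applying both steps to "wmonarch": "onarchwm", then "nrhm".

nrhm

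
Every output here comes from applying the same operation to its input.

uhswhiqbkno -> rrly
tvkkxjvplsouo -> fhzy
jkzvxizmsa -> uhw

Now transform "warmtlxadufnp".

Rule — shift every letter 10 places forward in the alphabet (wrapping around), then keep one character in every 3, starting at position 2 (positions 2nd, 5th, 8th, ...).
"warmtlxadufnp" → "gkbwdvhknepxz" → "kdkp".

kdkp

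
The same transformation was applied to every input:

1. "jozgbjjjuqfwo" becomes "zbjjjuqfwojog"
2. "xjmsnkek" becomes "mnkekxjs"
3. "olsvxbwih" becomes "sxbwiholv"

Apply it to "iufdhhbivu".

fhhbivuiud

The transformation: move the first 3 characters to the end (rotate left by 3), then swap the first and last characters.
Starting from "iufdhhbivu": after the first operation, "dhhbivuiuf"; after the second, "fhhbivuiud".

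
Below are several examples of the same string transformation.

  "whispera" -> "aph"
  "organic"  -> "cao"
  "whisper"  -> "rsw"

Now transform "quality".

ylq

Each output is the input with this applied: reverse the string, then keep one character in every 3, starting at position 1 (positions 1st, 4th, 7th, ...).
For "quality", step one produces "ytilauq"; step two turns that into "ylq".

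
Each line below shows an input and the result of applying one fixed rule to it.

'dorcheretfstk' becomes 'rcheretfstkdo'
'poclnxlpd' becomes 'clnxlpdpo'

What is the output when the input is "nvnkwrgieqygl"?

nkwrgieqyglnv

Looking at the pairs, the operation is to move the first 2 characters to the end (rotate left by 2).
So "nvnkwrgieqygl" becomes "nkwrgieqyglnv".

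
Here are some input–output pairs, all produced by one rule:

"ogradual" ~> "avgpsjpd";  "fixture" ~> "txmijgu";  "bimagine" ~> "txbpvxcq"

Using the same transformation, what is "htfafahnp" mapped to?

eiupupwcw

Each output is the input with this applied: shift every letter 11 places backward in the alphabet (wrapping around), then swap the first and last characters.
"htfafahnp" → "wiupupwce" → "eiupupwcw".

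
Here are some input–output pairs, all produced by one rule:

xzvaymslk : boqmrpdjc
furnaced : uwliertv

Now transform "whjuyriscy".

In each case the input is transformed by: shift every letter 9 places backward in the alphabet (wrapping around), then move the last character to the front.
Working it through for "whjuyriscy": intermediate "nyalpizjtp", final "pnyalpizjt".

pnyalpizjt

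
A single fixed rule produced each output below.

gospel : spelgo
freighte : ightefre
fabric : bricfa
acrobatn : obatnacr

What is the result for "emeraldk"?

The transformation: move the last character to the front, then swap the front and back halves of the string.
Applying both steps to "emeraldk": "kemerald", then "raldkeme".

raldkeme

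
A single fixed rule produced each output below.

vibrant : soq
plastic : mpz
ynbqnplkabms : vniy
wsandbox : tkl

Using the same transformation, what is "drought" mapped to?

Each output is the input with this applied: shift every letter 3 places backward in the alphabet (wrapping around), then keep one character in every 3, starting at position 1 (positions 1st, 4th, 7th, ...).
So "drought" becomes "arq".

arq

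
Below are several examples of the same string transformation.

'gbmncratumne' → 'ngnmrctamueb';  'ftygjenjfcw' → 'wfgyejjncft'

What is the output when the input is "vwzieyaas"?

Rule — swap each adjacent pair of characters (1↔2, 3↔4, ...), then swap the first and last characters.
Starting from "vwzieyaas": after the first operation, "wvizyeaas"; after the second, "svizyeaaw".

svizyeaaw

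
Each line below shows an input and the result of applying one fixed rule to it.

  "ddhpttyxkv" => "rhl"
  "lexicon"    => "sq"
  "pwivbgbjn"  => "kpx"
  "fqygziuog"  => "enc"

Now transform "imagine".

aw

What's happening: shift every letter 12 places backward in the alphabet (wrapping around), then keep one character in every 3, starting at position 2 (positions 2nd, 5th, 8th, ...).
Applying that to "imagine" gives "aw".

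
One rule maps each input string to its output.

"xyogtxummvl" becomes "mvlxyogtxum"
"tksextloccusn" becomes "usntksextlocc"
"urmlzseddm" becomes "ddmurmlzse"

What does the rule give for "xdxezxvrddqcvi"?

Looking at the pairs, the operation is to move the last 3 characters to the front (rotate right by 3).
On "xdxezxvrddqcvi" that produces "cvixdxezxvrddq".

cvixdxezxvrddq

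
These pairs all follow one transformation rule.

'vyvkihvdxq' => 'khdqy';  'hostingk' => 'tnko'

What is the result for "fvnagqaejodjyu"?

aqeojuv

What's happening: move the first 2 characters to the end (rotate left by 2), then keep every other character starting from the second (positions 2nd, 4th, 6th, ...).
Working it through for "fvnagqaejodjyu": intermediate "nagqaejodjyufv", final "aqeojuv".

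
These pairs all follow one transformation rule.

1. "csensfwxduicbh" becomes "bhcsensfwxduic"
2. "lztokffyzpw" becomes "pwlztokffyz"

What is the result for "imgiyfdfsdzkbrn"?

rnimgiyfdfsdzkb

Each output is the input with this applied: move the last 2 characters to the front (rotate right by 2).
So "imgiyfdfsdzkbrn" becomes "rnimgiyfdfsdzkb".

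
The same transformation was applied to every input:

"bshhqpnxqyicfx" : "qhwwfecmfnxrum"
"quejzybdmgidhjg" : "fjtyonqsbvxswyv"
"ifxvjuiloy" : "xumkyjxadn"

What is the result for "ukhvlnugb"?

The pattern: shift every letter 11 places backward in the alphabet (wrapping around).
Doing the same to "ukhvlnugb": "jzwkacjvq".

jzwkacjvq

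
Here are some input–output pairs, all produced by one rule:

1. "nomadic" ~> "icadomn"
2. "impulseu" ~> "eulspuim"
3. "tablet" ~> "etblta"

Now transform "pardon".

Each output is the input with this applied: reverse the string, then swap each adjacent pair of characters (1↔2, 3↔4, ...).
On "pardon" that produces "onrdpa".
(Check on "tablet": → "telbat" → "etblta" ✓)

onrdpa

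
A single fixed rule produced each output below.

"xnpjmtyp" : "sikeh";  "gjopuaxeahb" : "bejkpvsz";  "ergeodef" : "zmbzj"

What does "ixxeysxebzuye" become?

Rule — shift every letter 5 places backward in the alphabet (wrapping around), then delete the last 3 characters.
Applying both steps to "ixxeysxebzuye": "dssztnszwuptz", then "dssztnszwu".

dssztnszwu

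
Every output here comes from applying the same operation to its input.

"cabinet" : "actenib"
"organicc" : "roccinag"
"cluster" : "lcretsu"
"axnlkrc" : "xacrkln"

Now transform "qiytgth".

Looking at the pairs, the operation is to reverse the string, then move the last 2 characters to the front (rotate right by 2).
Working it through for "qiytgth": intermediate "htgtyiq", final "iqhtgty".

iqhtgty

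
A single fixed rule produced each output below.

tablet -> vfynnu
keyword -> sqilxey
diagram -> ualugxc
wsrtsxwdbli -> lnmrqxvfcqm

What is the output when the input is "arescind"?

Looking at the pairs, the operation is to move the first 2 characters to the end (rotate left by 2), then shift every letter 6 places backward in the alphabet (wrapping around).
"arescind" → "escindar" → "ymwchxul".

ymwchxul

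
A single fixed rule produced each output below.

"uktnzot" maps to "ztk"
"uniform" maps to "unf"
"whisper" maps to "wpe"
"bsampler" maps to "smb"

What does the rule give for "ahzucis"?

Each output is the input with this applied: sort the characters into reverse alphabetical order, then keep one character in every 3, starting at position 1 (positions 1st, 4th, 7th, ...).
On "ahzucis" that produces "zia".

zia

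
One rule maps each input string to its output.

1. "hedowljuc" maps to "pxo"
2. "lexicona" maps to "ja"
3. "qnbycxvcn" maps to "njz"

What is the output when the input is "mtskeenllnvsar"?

eqxe

The pattern: shift every letter 12 places forward in the alphabet (wrapping around), then keep one character in every 3, starting at position 3 (positions 3rd, 6th, 9th, ...).
Starting from "mtskeenllnvsar": after the first operation, "yfewqqzxxzhemd"; after the second, "eqxe".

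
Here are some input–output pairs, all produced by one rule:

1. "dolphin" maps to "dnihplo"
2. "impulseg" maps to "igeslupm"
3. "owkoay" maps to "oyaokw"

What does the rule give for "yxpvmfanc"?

The rule is to reverse the string, then move the last character to the front.
For "yxpvmfanc" the result is "ycnafmvpx".

ycnafmvpx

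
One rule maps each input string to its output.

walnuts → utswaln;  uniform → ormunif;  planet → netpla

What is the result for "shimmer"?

mershim

Looking at the pairs, the operation is to move the last 3 characters to the front (rotate right by 3).
"shimmer" → "mershim".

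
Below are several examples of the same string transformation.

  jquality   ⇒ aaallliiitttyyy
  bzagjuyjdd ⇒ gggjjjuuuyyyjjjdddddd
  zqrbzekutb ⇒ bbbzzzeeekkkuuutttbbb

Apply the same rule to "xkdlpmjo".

The transformation: delete the first 3 characters, then repeat every character 3 times.
Applying both steps to "xkdlpmjo": "lpmjo", then "lllpppmmmjjjooo".

lllpppmmmjjjooo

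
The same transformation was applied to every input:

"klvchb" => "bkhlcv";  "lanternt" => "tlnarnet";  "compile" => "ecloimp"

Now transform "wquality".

The transformation: reverse the string, then take characters alternately from the front and the back (1st, last, 2nd, 2nd-last, ...).
Applying both steps to "wquality": "ytilauqw", then "ywtqiula".

ywtqiula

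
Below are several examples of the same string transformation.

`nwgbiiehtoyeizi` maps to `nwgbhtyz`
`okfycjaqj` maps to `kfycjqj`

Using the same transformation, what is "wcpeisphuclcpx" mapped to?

The transformation: remove every vowel.
For "wcpeisphuclcpx" the result is "wcpsphclcpx".

wcpsphclcpx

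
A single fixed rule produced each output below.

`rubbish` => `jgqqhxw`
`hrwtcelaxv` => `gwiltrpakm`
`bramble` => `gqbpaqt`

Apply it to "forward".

dulggps

In each case the input is transformed by: shift every letter 11 places backward in the alphabet (wrapping around), then swap each adjacent pair of characters (1↔2, 3↔4, ...).
For "forward" the result is "dulggps".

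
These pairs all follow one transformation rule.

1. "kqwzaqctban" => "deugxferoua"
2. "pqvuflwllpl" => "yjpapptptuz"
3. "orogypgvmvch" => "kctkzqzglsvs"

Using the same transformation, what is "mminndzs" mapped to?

rrhdwqqm

Looking at the pairs, the operation is to move the first 3 characters to the end (rotate left by 3), then shift every letter 4 places forward in the alphabet (wrapping around).
For "mminndzs", step one produces "nndzsmmi"; step two turns that into "rrhdwqqm".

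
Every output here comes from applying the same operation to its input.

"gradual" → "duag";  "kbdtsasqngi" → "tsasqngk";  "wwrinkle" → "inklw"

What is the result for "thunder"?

The rule is to swap the first and last characters, then delete the first 3 characters.
On "thunder": the first step gives "rhundet", and the second then gives "ndet".

ndet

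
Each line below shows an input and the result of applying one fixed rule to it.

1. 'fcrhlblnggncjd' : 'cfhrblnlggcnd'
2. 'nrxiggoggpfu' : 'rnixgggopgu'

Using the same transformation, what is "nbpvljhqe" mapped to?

The transformation: swap each adjacent pair of characters (1↔2, 3↔4, ...), then delete the last character.
Applying that to "nbpvljhqe" gives "bnvpjlqh".
(Check on "fcrhlblnggncjd": → "cfhrblnlggcndj" → "cfhrblnlggcnd" ✓)

bnvpjlqh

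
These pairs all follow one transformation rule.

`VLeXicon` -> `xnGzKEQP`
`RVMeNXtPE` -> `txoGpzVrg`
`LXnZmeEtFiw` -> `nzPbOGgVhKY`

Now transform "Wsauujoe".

yUCWWLQG

What's happening: shift every letter 2 places forward in the alphabet (wrapping around), then flip the case of every letter.
On "Wsauujoe": the first step gives "Yucwwlqg", and the second then gives "yUCWWLQG".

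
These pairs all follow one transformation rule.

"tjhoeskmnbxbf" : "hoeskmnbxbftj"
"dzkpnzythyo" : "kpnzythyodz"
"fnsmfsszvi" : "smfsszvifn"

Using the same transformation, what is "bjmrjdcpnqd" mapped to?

mrjdcpnqdbj

Looking at the pairs, the operation is to move the first 2 characters to the end (rotate left by 2).
"bjmrjdcpnqd" → "mrjdcpnqdbj".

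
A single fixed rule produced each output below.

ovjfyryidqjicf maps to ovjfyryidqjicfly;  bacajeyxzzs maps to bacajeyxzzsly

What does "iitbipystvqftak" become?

The rule is to append "ly".
"iitbipystvqftak" → "iitbipystvqftakly".

iitbipystvqftakly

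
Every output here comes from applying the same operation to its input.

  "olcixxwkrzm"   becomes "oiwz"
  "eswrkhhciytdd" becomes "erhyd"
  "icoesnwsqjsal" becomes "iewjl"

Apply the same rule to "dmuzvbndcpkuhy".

What's happening: keep one character in every 3, starting at position 1 (positions 1st, 4th, 7th, ...).
Doing the same to "dmuzvbndcpkuhy": "dznph".

dznph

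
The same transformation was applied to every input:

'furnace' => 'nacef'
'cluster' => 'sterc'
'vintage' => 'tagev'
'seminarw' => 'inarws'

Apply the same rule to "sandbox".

Each output is the input with this applied: move the first 3 characters to the end (rotate left by 3), then delete the last 2 characters.
On "sandbox": the first step gives "dboxsan", and the second then gives "dboxs".

dboxs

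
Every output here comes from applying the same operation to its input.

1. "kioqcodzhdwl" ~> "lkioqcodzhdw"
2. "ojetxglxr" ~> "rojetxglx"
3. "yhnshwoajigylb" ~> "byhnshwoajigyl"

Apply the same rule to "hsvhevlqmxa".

ahsvhevlqmx

Each output is the input with this applied: move the last character to the front.
On "hsvhevlqmxa" that produces "ahsvhevlqmx".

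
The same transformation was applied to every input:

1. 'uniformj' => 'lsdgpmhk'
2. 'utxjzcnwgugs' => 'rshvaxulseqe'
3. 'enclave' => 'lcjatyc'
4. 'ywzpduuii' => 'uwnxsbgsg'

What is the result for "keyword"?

The transformation: swap each adjacent pair of characters (1↔2, 3↔4, ...), then shift every letter 2 places backward in the alphabet (wrapping around).
"keyword" → "ekwyrod" → "ciuwpmb".
(Check on "uniformj": → "nufirojm" → "lsdgpmhk" ✓)

ciuwpmb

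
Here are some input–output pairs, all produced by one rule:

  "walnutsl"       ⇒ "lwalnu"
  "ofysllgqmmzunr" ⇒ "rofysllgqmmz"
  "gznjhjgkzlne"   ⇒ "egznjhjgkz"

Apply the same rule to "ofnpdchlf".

fofnpdc

The rule is to move the last 3 characters to the front (rotate right by 3), then delete the first 2 characters.
Working it through for "ofnpdchlf": intermediate "hlfofnpdc", final "fofnpdc".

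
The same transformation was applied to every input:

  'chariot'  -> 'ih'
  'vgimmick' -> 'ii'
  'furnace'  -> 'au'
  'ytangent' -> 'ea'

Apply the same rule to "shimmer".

mh

Looking at the pairs, the operation is to reverse the string, then keep one character in every 3, starting at position 3 (positions 3rd, 6th, 9th, ...).
Doing the same to "shimmer": "mh".
(Check on "vgimmick": → "kcimmigv" → "ii" ✓)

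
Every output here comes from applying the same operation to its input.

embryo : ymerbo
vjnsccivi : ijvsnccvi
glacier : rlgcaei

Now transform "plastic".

Rule — swap each adjacent pair of characters (1↔2, 3↔4, ...), then move the last character to the front.
"plastic" → "lpsaitc" → "clpsait".

clpsait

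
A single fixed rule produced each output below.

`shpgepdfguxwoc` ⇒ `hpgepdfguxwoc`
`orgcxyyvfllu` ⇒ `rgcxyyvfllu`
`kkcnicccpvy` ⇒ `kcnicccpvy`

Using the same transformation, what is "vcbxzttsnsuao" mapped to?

cbxzttsnsuao

The pattern: delete the first character.
For "vcbxzttsnsuao" the result is "cbxzttsnsuao".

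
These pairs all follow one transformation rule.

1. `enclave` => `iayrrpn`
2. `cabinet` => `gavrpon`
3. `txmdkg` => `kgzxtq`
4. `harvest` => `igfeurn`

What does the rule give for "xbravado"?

Each output is the input with this applied: sort the characters into reverse alphabetical order, then shift every letter 13 places forward in the alphabet (wrapping around) — i.e. ROT13.
"xbravado" → "xvrodbaa" → "kiebqonn".
(Check on "txmdkg": → "xtmkgd" → "kgzxtq" ✓)

kiebqonn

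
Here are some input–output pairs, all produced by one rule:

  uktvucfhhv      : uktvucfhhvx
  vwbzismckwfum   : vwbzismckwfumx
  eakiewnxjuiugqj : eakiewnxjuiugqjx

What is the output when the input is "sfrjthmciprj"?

The pattern: append "x".
Applying that to "sfrjthmciprj" gives "sfrjthmciprjx".

sfrjthmciprjx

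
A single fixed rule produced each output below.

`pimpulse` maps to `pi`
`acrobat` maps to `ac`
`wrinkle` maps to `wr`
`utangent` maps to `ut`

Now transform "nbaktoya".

nb

In each case the input is transformed by: keep only the first 2 characters.
Applying that to "nbaktoya" gives "nb".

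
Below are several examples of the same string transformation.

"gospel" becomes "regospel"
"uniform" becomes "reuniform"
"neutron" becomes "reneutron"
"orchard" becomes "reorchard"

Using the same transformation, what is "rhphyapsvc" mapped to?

rerhphyapsvc

Rule — prepend "re".
On "rhphyapsvc" that produces "rerhphyapsvc".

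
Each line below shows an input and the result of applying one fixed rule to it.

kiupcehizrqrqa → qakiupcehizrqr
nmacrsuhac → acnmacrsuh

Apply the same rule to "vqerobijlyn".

ynvqerobijl

Each output is the input with this applied: move the last 2 characters to the front (rotate right by 2).
On "vqerobijlyn" that produces "ynvqerobijl".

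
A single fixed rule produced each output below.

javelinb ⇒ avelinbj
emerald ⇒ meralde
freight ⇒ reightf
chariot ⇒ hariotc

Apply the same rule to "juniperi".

Rule — move the first character to the end.
So "juniperi" becomes "uniperij".

uniperij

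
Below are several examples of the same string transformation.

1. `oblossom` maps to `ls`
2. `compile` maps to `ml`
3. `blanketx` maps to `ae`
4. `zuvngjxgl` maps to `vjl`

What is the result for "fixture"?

Looking at the pairs, the operation is to keep one character in every 3, starting at position 3 (positions 3rd, 6th, 9th, ...).
Doing the same to "fixture": "xr".

xr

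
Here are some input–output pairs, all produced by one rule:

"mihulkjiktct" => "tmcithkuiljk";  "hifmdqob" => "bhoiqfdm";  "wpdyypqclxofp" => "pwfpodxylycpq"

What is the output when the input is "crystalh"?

hclrayts

The transformation: reverse the string, then take characters alternately from the front and the back (1st, last, 2nd, 2nd-last, ...).
"crystalh" → "hlatsyrc" → "hclrayts".
(Check on "hifmdqob": → "boqdmfih" → "bhoiqfdm" ✓)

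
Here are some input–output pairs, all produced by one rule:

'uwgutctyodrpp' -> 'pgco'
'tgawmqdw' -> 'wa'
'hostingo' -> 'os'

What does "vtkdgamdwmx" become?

What's happening: move the last 3 characters to the front (rotate right by 3), then keep one character in every 3, starting at position 3 (positions 3rd, 6th, 9th, ...).
On "vtkdgamdwmx": the first step gives "wmxvtkdgamd", and the second then gives "xka".
(Check on "tgawmqdw": → "qdwtgawm" → "wa" ✓)

xka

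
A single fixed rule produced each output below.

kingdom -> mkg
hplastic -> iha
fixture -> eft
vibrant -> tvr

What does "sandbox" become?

In each case the input is transformed by: keep one character in every 3, starting at position 1 (positions 1st, 4th, 7th, ...), then move the last character to the front.
Applying that to "sandbox" gives "xsd".

xsd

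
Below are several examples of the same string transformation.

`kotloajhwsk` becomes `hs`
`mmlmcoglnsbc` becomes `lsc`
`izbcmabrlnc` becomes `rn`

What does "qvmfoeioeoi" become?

Looking at the pairs, the operation is to keep every other character starting from the second (positions 2nd, 4th, 6th, ...), then delete the first 3 characters.
Working it through for "qvmfoeioeoi": intermediate "vfeoo", final "oo".

oo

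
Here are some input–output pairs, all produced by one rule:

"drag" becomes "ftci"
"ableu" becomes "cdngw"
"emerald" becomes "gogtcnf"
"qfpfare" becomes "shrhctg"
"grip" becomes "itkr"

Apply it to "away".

Each output is the input with this applied: shift every letter 2 places forward in the alphabet (wrapping around).
Applying that to "away" gives "cyca".

cyca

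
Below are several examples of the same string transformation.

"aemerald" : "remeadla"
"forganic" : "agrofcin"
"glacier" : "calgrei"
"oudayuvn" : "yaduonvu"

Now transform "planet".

alpten

Rule — move the last 3 characters to the front (rotate right by 3), then reverse the string.
"planet" → "netpla" → "alpten".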